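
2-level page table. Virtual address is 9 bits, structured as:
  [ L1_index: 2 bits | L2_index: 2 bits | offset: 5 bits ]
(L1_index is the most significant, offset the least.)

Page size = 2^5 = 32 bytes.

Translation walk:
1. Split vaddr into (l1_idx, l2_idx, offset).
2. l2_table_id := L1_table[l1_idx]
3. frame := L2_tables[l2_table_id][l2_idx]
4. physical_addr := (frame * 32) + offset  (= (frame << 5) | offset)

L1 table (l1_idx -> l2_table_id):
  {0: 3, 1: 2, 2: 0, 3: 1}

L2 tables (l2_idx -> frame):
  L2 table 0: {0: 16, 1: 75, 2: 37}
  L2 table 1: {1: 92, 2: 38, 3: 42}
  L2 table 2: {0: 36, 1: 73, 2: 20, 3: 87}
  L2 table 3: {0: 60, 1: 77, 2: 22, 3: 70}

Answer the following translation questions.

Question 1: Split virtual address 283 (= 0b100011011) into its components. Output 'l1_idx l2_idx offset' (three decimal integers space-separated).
Answer: 2 0 27

Derivation:
vaddr = 283 = 0b100011011
  top 2 bits -> l1_idx = 2
  next 2 bits -> l2_idx = 0
  bottom 5 bits -> offset = 27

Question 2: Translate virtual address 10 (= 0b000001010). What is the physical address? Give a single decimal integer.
Answer: 1930

Derivation:
vaddr = 10 = 0b000001010
Split: l1_idx=0, l2_idx=0, offset=10
L1[0] = 3
L2[3][0] = 60
paddr = 60 * 32 + 10 = 1930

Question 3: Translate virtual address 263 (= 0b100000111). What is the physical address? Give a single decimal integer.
vaddr = 263 = 0b100000111
Split: l1_idx=2, l2_idx=0, offset=7
L1[2] = 0
L2[0][0] = 16
paddr = 16 * 32 + 7 = 519

Answer: 519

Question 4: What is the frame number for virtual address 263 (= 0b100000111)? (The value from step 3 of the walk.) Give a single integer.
vaddr = 263: l1_idx=2, l2_idx=0
L1[2] = 0; L2[0][0] = 16

Answer: 16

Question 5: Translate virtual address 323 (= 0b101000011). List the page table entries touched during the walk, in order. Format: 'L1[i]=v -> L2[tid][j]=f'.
Answer: L1[2]=0 -> L2[0][2]=37

Derivation:
vaddr = 323 = 0b101000011
Split: l1_idx=2, l2_idx=2, offset=3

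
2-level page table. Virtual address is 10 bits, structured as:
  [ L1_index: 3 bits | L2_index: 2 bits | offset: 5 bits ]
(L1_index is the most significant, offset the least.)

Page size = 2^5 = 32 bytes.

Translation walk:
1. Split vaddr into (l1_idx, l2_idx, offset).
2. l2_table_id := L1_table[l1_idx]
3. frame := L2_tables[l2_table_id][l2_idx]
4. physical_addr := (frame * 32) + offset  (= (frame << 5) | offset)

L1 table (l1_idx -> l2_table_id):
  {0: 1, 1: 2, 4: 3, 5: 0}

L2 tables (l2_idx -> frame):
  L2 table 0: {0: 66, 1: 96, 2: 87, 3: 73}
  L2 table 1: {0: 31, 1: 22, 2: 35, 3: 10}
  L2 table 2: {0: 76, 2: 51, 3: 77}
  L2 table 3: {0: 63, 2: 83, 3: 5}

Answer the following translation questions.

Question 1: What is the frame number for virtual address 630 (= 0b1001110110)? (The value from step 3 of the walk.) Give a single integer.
vaddr = 630: l1_idx=4, l2_idx=3
L1[4] = 3; L2[3][3] = 5

Answer: 5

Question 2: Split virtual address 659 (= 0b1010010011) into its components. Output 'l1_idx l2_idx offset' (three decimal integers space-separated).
Answer: 5 0 19

Derivation:
vaddr = 659 = 0b1010010011
  top 3 bits -> l1_idx = 5
  next 2 bits -> l2_idx = 0
  bottom 5 bits -> offset = 19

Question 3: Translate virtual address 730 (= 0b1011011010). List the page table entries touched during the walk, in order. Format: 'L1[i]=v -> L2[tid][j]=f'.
Answer: L1[5]=0 -> L2[0][2]=87

Derivation:
vaddr = 730 = 0b1011011010
Split: l1_idx=5, l2_idx=2, offset=26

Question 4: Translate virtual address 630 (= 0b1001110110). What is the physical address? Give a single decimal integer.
Answer: 182

Derivation:
vaddr = 630 = 0b1001110110
Split: l1_idx=4, l2_idx=3, offset=22
L1[4] = 3
L2[3][3] = 5
paddr = 5 * 32 + 22 = 182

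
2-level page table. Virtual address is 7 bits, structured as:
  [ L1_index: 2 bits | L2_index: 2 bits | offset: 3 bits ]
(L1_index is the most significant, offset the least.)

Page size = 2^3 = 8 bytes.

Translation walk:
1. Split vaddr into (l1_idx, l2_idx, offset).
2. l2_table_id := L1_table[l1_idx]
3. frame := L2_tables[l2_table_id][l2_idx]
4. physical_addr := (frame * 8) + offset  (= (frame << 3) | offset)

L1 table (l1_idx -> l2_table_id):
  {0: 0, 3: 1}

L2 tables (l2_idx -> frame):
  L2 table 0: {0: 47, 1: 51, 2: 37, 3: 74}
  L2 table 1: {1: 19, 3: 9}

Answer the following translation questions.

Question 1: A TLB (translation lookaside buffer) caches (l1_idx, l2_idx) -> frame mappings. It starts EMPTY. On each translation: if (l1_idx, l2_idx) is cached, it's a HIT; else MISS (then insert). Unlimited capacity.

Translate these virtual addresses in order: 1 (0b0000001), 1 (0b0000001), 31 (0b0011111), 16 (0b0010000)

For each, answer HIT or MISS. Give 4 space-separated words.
vaddr=1: (0,0) not in TLB -> MISS, insert
vaddr=1: (0,0) in TLB -> HIT
vaddr=31: (0,3) not in TLB -> MISS, insert
vaddr=16: (0,2) not in TLB -> MISS, insert

Answer: MISS HIT MISS MISS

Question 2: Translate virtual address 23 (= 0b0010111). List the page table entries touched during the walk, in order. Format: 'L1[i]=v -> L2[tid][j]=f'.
vaddr = 23 = 0b0010111
Split: l1_idx=0, l2_idx=2, offset=7

Answer: L1[0]=0 -> L2[0][2]=37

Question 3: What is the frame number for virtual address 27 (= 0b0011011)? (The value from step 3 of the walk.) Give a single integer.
Answer: 74

Derivation:
vaddr = 27: l1_idx=0, l2_idx=3
L1[0] = 0; L2[0][3] = 74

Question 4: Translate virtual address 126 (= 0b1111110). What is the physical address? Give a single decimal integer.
vaddr = 126 = 0b1111110
Split: l1_idx=3, l2_idx=3, offset=6
L1[3] = 1
L2[1][3] = 9
paddr = 9 * 8 + 6 = 78

Answer: 78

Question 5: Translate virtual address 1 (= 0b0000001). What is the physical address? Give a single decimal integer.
vaddr = 1 = 0b0000001
Split: l1_idx=0, l2_idx=0, offset=1
L1[0] = 0
L2[0][0] = 47
paddr = 47 * 8 + 1 = 377

Answer: 377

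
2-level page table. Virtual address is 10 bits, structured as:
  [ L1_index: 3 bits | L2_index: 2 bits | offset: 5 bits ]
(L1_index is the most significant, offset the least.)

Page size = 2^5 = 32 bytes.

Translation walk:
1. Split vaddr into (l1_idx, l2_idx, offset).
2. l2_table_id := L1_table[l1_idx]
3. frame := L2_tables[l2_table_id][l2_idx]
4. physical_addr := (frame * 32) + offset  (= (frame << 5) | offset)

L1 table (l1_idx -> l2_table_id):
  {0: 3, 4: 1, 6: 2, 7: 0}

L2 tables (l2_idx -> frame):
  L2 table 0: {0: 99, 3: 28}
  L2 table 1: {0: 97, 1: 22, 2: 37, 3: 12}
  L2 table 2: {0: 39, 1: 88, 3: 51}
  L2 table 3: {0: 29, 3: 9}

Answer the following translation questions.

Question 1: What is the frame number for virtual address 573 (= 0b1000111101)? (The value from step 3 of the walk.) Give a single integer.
Answer: 22

Derivation:
vaddr = 573: l1_idx=4, l2_idx=1
L1[4] = 1; L2[1][1] = 22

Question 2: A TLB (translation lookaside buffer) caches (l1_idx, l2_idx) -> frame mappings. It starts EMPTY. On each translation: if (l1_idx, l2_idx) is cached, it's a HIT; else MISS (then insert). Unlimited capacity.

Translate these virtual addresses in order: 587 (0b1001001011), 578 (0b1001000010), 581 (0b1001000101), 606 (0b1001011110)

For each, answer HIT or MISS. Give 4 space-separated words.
Answer: MISS HIT HIT HIT

Derivation:
vaddr=587: (4,2) not in TLB -> MISS, insert
vaddr=578: (4,2) in TLB -> HIT
vaddr=581: (4,2) in TLB -> HIT
vaddr=606: (4,2) in TLB -> HIT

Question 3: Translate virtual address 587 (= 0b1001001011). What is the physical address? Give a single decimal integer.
Answer: 1195

Derivation:
vaddr = 587 = 0b1001001011
Split: l1_idx=4, l2_idx=2, offset=11
L1[4] = 1
L2[1][2] = 37
paddr = 37 * 32 + 11 = 1195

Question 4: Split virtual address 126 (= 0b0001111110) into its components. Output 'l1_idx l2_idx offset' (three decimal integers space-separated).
Answer: 0 3 30

Derivation:
vaddr = 126 = 0b0001111110
  top 3 bits -> l1_idx = 0
  next 2 bits -> l2_idx = 3
  bottom 5 bits -> offset = 30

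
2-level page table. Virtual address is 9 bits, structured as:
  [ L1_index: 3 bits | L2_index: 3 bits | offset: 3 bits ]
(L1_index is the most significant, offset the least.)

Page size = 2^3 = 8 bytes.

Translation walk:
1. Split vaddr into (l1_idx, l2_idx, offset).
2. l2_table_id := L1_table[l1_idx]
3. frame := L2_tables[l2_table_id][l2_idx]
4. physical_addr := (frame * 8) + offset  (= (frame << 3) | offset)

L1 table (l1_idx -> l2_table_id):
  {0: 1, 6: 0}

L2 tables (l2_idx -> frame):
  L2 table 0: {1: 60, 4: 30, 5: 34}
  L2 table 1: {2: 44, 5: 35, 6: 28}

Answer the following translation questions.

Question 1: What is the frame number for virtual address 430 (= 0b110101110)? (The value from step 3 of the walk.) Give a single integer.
Answer: 34

Derivation:
vaddr = 430: l1_idx=6, l2_idx=5
L1[6] = 0; L2[0][5] = 34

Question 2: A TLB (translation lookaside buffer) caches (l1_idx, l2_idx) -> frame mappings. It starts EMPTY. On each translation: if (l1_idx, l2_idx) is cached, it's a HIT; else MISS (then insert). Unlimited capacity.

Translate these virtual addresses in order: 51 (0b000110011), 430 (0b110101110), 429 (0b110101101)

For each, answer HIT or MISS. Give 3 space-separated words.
vaddr=51: (0,6) not in TLB -> MISS, insert
vaddr=430: (6,5) not in TLB -> MISS, insert
vaddr=429: (6,5) in TLB -> HIT

Answer: MISS MISS HIT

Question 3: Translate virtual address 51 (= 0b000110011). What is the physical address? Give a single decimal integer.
Answer: 227

Derivation:
vaddr = 51 = 0b000110011
Split: l1_idx=0, l2_idx=6, offset=3
L1[0] = 1
L2[1][6] = 28
paddr = 28 * 8 + 3 = 227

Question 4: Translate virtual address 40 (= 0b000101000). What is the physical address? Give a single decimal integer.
vaddr = 40 = 0b000101000
Split: l1_idx=0, l2_idx=5, offset=0
L1[0] = 1
L2[1][5] = 35
paddr = 35 * 8 + 0 = 280

Answer: 280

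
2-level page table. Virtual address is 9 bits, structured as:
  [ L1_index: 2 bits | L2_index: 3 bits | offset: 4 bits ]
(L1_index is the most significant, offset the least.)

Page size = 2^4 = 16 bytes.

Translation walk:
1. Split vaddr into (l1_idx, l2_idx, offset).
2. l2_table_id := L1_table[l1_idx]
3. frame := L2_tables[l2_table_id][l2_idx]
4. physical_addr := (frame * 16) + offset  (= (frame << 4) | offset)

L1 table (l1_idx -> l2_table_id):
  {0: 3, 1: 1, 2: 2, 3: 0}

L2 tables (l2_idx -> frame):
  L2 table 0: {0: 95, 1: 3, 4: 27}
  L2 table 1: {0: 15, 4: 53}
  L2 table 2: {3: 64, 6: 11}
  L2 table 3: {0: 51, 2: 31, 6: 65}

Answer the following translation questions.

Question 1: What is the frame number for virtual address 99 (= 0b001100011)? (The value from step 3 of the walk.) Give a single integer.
Answer: 65

Derivation:
vaddr = 99: l1_idx=0, l2_idx=6
L1[0] = 3; L2[3][6] = 65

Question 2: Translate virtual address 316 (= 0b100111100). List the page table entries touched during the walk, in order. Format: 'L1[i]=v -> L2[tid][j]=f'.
Answer: L1[2]=2 -> L2[2][3]=64

Derivation:
vaddr = 316 = 0b100111100
Split: l1_idx=2, l2_idx=3, offset=12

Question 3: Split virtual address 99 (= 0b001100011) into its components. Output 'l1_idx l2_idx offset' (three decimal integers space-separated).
Answer: 0 6 3

Derivation:
vaddr = 99 = 0b001100011
  top 2 bits -> l1_idx = 0
  next 3 bits -> l2_idx = 6
  bottom 4 bits -> offset = 3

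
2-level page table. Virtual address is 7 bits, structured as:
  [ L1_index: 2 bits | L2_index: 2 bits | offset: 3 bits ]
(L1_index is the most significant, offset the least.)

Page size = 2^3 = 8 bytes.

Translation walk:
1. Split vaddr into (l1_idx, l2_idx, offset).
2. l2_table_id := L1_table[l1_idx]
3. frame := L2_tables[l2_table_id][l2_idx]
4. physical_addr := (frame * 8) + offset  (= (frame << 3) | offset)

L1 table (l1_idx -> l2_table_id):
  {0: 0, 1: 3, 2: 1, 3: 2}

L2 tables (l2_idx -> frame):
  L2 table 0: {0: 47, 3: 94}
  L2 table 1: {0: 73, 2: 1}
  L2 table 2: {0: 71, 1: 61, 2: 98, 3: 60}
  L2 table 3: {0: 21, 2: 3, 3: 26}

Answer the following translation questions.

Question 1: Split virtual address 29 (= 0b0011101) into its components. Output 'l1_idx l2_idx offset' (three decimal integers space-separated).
Answer: 0 3 5

Derivation:
vaddr = 29 = 0b0011101
  top 2 bits -> l1_idx = 0
  next 2 bits -> l2_idx = 3
  bottom 3 bits -> offset = 5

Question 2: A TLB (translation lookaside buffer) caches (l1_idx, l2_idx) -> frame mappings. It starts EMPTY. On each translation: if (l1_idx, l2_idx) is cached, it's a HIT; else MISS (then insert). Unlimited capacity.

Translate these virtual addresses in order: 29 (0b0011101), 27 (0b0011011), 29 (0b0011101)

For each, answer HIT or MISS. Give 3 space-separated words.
Answer: MISS HIT HIT

Derivation:
vaddr=29: (0,3) not in TLB -> MISS, insert
vaddr=27: (0,3) in TLB -> HIT
vaddr=29: (0,3) in TLB -> HIT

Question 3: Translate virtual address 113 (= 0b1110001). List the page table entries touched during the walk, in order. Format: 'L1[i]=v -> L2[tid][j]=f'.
Answer: L1[3]=2 -> L2[2][2]=98

Derivation:
vaddr = 113 = 0b1110001
Split: l1_idx=3, l2_idx=2, offset=1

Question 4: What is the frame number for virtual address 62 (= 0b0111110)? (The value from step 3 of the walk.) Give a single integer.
vaddr = 62: l1_idx=1, l2_idx=3
L1[1] = 3; L2[3][3] = 26

Answer: 26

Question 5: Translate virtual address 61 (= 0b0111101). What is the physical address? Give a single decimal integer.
Answer: 213

Derivation:
vaddr = 61 = 0b0111101
Split: l1_idx=1, l2_idx=3, offset=5
L1[1] = 3
L2[3][3] = 26
paddr = 26 * 8 + 5 = 213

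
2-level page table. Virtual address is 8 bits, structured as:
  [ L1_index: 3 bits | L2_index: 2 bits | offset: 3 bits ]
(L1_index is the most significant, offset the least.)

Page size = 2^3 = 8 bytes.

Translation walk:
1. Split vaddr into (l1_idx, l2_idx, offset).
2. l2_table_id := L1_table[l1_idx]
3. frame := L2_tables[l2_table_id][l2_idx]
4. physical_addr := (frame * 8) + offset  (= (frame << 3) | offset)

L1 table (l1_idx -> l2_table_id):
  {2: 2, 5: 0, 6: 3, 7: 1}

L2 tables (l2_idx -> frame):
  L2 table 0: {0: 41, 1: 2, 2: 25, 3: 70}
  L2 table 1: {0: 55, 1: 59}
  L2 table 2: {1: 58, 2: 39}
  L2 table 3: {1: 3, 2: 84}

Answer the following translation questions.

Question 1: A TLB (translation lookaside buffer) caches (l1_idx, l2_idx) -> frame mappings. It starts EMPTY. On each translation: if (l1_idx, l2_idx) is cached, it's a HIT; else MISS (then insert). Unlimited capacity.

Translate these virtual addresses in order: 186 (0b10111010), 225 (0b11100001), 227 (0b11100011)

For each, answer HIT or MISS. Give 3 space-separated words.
vaddr=186: (5,3) not in TLB -> MISS, insert
vaddr=225: (7,0) not in TLB -> MISS, insert
vaddr=227: (7,0) in TLB -> HIT

Answer: MISS MISS HIT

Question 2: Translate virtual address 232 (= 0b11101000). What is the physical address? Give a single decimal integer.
Answer: 472

Derivation:
vaddr = 232 = 0b11101000
Split: l1_idx=7, l2_idx=1, offset=0
L1[7] = 1
L2[1][1] = 59
paddr = 59 * 8 + 0 = 472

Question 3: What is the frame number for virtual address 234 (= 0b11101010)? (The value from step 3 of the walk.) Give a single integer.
vaddr = 234: l1_idx=7, l2_idx=1
L1[7] = 1; L2[1][1] = 59

Answer: 59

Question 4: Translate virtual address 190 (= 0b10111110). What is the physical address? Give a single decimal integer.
Answer: 566

Derivation:
vaddr = 190 = 0b10111110
Split: l1_idx=5, l2_idx=3, offset=6
L1[5] = 0
L2[0][3] = 70
paddr = 70 * 8 + 6 = 566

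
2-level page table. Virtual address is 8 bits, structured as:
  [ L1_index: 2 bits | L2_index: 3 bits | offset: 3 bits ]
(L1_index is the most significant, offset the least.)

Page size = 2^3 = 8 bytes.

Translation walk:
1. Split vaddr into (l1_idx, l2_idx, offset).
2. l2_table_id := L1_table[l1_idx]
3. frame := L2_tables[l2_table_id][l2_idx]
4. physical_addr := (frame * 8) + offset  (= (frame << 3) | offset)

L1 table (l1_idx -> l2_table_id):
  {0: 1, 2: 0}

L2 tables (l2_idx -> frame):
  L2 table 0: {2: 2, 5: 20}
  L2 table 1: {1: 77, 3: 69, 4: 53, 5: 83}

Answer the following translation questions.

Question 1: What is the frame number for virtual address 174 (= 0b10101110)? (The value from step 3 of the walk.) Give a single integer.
vaddr = 174: l1_idx=2, l2_idx=5
L1[2] = 0; L2[0][5] = 20

Answer: 20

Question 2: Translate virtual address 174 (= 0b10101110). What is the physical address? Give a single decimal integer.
vaddr = 174 = 0b10101110
Split: l1_idx=2, l2_idx=5, offset=6
L1[2] = 0
L2[0][5] = 20
paddr = 20 * 8 + 6 = 166

Answer: 166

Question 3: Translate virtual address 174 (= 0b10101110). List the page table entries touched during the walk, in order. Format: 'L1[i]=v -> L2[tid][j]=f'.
Answer: L1[2]=0 -> L2[0][5]=20

Derivation:
vaddr = 174 = 0b10101110
Split: l1_idx=2, l2_idx=5, offset=6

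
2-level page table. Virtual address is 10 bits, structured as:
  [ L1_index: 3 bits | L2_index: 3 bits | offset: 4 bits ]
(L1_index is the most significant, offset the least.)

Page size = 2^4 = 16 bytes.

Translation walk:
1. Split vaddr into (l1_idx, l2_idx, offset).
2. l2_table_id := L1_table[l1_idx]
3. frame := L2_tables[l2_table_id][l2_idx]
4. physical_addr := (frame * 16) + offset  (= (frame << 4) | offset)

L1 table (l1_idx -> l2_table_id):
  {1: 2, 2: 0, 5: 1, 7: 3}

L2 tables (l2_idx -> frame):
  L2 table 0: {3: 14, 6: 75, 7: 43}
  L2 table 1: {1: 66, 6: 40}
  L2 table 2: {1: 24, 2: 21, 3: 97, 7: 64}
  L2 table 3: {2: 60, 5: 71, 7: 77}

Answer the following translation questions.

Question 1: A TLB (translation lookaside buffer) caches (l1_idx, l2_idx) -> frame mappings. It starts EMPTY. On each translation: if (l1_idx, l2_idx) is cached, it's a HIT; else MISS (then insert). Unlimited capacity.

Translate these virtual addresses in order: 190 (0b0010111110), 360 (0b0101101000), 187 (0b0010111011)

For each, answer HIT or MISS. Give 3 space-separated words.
vaddr=190: (1,3) not in TLB -> MISS, insert
vaddr=360: (2,6) not in TLB -> MISS, insert
vaddr=187: (1,3) in TLB -> HIT

Answer: MISS MISS HIT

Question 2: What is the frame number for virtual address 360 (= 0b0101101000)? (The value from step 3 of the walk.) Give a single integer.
Answer: 75

Derivation:
vaddr = 360: l1_idx=2, l2_idx=6
L1[2] = 0; L2[0][6] = 75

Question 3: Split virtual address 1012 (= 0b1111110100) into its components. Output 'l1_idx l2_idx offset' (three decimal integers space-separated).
Answer: 7 7 4

Derivation:
vaddr = 1012 = 0b1111110100
  top 3 bits -> l1_idx = 7
  next 3 bits -> l2_idx = 7
  bottom 4 bits -> offset = 4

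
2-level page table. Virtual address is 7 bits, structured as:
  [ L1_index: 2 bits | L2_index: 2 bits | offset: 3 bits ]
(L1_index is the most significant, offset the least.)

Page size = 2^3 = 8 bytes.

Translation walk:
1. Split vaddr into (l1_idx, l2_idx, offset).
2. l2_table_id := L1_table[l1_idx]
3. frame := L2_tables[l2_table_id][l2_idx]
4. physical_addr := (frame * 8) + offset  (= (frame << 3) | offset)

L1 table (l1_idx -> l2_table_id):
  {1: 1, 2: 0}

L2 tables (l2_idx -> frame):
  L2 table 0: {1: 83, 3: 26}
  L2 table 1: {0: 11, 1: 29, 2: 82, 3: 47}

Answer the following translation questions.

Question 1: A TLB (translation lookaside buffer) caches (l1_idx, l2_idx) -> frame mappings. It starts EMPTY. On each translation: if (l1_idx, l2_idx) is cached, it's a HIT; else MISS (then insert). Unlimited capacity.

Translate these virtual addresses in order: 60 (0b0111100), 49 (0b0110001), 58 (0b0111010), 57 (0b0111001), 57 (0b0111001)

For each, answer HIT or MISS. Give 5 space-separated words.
vaddr=60: (1,3) not in TLB -> MISS, insert
vaddr=49: (1,2) not in TLB -> MISS, insert
vaddr=58: (1,3) in TLB -> HIT
vaddr=57: (1,3) in TLB -> HIT
vaddr=57: (1,3) in TLB -> HIT

Answer: MISS MISS HIT HIT HIT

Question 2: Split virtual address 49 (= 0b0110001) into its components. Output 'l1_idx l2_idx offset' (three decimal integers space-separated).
Answer: 1 2 1

Derivation:
vaddr = 49 = 0b0110001
  top 2 bits -> l1_idx = 1
  next 2 bits -> l2_idx = 2
  bottom 3 bits -> offset = 1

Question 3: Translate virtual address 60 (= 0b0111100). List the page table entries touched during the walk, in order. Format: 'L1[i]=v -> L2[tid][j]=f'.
Answer: L1[1]=1 -> L2[1][3]=47

Derivation:
vaddr = 60 = 0b0111100
Split: l1_idx=1, l2_idx=3, offset=4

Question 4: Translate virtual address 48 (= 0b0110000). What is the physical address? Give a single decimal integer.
Answer: 656

Derivation:
vaddr = 48 = 0b0110000
Split: l1_idx=1, l2_idx=2, offset=0
L1[1] = 1
L2[1][2] = 82
paddr = 82 * 8 + 0 = 656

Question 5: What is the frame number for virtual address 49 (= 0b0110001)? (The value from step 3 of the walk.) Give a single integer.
vaddr = 49: l1_idx=1, l2_idx=2
L1[1] = 1; L2[1][2] = 82

Answer: 82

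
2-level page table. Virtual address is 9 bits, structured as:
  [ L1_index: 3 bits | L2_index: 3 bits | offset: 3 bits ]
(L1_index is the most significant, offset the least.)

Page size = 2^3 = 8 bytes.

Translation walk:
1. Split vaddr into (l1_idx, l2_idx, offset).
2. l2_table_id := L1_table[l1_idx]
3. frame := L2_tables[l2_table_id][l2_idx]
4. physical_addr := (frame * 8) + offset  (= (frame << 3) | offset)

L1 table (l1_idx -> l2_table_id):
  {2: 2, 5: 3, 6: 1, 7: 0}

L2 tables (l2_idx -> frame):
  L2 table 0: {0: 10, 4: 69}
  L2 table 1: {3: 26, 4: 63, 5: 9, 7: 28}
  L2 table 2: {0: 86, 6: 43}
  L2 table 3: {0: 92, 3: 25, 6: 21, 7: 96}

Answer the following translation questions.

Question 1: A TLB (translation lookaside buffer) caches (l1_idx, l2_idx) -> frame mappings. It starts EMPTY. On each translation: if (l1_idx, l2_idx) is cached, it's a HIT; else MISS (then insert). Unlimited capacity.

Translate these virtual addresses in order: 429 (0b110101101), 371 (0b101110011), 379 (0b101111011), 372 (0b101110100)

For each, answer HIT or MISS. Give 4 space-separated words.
Answer: MISS MISS MISS HIT

Derivation:
vaddr=429: (6,5) not in TLB -> MISS, insert
vaddr=371: (5,6) not in TLB -> MISS, insert
vaddr=379: (5,7) not in TLB -> MISS, insert
vaddr=372: (5,6) in TLB -> HIT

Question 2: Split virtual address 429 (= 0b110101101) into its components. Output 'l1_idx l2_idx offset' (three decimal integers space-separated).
vaddr = 429 = 0b110101101
  top 3 bits -> l1_idx = 6
  next 3 bits -> l2_idx = 5
  bottom 3 bits -> offset = 5

Answer: 6 5 5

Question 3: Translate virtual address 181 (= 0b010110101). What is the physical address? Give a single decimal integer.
Answer: 349

Derivation:
vaddr = 181 = 0b010110101
Split: l1_idx=2, l2_idx=6, offset=5
L1[2] = 2
L2[2][6] = 43
paddr = 43 * 8 + 5 = 349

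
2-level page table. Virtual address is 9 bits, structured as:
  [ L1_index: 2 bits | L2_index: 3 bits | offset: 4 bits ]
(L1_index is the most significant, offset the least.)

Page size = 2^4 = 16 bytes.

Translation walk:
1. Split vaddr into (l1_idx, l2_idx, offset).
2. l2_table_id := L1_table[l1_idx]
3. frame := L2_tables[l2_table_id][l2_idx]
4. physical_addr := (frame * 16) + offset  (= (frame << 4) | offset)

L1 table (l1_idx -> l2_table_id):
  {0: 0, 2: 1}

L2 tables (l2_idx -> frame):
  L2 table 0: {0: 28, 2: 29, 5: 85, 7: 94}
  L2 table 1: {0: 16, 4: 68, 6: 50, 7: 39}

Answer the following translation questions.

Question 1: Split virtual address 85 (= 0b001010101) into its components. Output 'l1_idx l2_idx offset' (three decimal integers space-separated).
vaddr = 85 = 0b001010101
  top 2 bits -> l1_idx = 0
  next 3 bits -> l2_idx = 5
  bottom 4 bits -> offset = 5

Answer: 0 5 5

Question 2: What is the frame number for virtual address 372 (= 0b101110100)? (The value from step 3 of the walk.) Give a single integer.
vaddr = 372: l1_idx=2, l2_idx=7
L1[2] = 1; L2[1][7] = 39

Answer: 39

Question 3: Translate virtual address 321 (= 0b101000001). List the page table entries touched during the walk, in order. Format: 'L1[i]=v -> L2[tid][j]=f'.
vaddr = 321 = 0b101000001
Split: l1_idx=2, l2_idx=4, offset=1

Answer: L1[2]=1 -> L2[1][4]=68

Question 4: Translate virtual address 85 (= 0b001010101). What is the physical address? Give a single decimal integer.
Answer: 1365

Derivation:
vaddr = 85 = 0b001010101
Split: l1_idx=0, l2_idx=5, offset=5
L1[0] = 0
L2[0][5] = 85
paddr = 85 * 16 + 5 = 1365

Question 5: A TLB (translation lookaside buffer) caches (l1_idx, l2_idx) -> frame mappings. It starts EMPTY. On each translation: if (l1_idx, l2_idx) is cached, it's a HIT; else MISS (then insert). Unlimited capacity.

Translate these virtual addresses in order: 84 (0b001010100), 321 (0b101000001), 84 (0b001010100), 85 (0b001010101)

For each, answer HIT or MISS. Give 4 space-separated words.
Answer: MISS MISS HIT HIT

Derivation:
vaddr=84: (0,5) not in TLB -> MISS, insert
vaddr=321: (2,4) not in TLB -> MISS, insert
vaddr=84: (0,5) in TLB -> HIT
vaddr=85: (0,5) in TLB -> HIT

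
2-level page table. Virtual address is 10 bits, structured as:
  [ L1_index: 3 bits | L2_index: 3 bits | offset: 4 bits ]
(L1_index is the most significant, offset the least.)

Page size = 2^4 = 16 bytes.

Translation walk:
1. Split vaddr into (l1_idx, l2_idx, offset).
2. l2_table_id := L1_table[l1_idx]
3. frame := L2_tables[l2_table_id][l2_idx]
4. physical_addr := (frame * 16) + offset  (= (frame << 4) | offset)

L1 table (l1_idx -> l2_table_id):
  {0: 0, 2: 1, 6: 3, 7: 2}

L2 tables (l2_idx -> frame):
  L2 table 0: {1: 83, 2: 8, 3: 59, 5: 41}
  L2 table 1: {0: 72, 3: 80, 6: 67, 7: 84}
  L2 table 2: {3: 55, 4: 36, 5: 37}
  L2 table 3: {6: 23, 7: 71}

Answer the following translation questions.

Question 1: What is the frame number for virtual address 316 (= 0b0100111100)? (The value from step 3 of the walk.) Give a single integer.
Answer: 80

Derivation:
vaddr = 316: l1_idx=2, l2_idx=3
L1[2] = 1; L2[1][3] = 80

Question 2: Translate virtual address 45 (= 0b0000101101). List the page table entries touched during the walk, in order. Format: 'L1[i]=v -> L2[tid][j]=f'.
Answer: L1[0]=0 -> L2[0][2]=8

Derivation:
vaddr = 45 = 0b0000101101
Split: l1_idx=0, l2_idx=2, offset=13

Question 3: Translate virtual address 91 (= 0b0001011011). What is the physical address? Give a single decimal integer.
vaddr = 91 = 0b0001011011
Split: l1_idx=0, l2_idx=5, offset=11
L1[0] = 0
L2[0][5] = 41
paddr = 41 * 16 + 11 = 667

Answer: 667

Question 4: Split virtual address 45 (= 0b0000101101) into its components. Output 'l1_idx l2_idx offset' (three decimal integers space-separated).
Answer: 0 2 13

Derivation:
vaddr = 45 = 0b0000101101
  top 3 bits -> l1_idx = 0
  next 3 bits -> l2_idx = 2
  bottom 4 bits -> offset = 13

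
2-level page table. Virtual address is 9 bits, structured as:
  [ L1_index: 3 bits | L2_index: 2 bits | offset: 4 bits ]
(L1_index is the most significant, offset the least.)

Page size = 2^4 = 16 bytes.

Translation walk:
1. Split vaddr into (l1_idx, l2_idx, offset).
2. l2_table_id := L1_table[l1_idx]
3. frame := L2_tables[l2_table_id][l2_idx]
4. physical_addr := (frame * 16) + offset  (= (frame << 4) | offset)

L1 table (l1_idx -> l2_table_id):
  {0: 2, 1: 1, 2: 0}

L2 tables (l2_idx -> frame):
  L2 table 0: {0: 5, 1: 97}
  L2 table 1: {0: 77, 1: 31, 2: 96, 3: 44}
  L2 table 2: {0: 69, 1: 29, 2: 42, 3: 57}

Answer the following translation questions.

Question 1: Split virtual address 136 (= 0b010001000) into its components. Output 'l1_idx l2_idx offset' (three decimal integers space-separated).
vaddr = 136 = 0b010001000
  top 3 bits -> l1_idx = 2
  next 2 bits -> l2_idx = 0
  bottom 4 bits -> offset = 8

Answer: 2 0 8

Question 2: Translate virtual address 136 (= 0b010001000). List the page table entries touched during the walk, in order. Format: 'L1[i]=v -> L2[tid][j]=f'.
vaddr = 136 = 0b010001000
Split: l1_idx=2, l2_idx=0, offset=8

Answer: L1[2]=0 -> L2[0][0]=5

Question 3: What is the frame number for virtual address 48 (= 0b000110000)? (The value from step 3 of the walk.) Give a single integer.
Answer: 57

Derivation:
vaddr = 48: l1_idx=0, l2_idx=3
L1[0] = 2; L2[2][3] = 57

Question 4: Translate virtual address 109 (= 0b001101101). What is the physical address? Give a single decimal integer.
Answer: 1549

Derivation:
vaddr = 109 = 0b001101101
Split: l1_idx=1, l2_idx=2, offset=13
L1[1] = 1
L2[1][2] = 96
paddr = 96 * 16 + 13 = 1549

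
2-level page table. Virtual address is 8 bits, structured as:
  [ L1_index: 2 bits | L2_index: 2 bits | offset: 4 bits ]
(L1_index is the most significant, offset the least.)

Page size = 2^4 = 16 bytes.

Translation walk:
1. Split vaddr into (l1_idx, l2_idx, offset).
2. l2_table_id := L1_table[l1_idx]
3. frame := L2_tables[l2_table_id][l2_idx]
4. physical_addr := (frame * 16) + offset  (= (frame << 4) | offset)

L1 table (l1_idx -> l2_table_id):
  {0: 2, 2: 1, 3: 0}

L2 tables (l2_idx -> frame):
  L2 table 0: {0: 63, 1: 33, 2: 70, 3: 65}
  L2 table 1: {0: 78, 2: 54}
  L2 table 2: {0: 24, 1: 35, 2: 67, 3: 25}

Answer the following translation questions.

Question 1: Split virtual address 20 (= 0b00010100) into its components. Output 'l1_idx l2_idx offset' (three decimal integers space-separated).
Answer: 0 1 4

Derivation:
vaddr = 20 = 0b00010100
  top 2 bits -> l1_idx = 0
  next 2 bits -> l2_idx = 1
  bottom 4 bits -> offset = 4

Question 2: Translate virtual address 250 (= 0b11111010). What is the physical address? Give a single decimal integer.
Answer: 1050

Derivation:
vaddr = 250 = 0b11111010
Split: l1_idx=3, l2_idx=3, offset=10
L1[3] = 0
L2[0][3] = 65
paddr = 65 * 16 + 10 = 1050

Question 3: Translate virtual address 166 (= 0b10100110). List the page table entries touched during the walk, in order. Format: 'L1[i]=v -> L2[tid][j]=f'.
Answer: L1[2]=1 -> L2[1][2]=54

Derivation:
vaddr = 166 = 0b10100110
Split: l1_idx=2, l2_idx=2, offset=6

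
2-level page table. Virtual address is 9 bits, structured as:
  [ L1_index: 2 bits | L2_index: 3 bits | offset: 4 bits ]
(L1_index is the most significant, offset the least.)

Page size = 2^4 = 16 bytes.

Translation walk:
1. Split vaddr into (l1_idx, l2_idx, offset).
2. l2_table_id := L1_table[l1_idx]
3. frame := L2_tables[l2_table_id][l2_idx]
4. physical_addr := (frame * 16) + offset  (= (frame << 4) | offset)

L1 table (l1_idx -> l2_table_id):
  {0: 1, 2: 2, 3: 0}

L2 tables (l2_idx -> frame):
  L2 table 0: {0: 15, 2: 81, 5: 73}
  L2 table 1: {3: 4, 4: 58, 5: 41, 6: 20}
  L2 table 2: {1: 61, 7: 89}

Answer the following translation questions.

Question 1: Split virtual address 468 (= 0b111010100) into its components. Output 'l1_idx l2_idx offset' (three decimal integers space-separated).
vaddr = 468 = 0b111010100
  top 2 bits -> l1_idx = 3
  next 3 bits -> l2_idx = 5
  bottom 4 bits -> offset = 4

Answer: 3 5 4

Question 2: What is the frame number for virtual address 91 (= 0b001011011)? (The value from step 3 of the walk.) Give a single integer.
vaddr = 91: l1_idx=0, l2_idx=5
L1[0] = 1; L2[1][5] = 41

Answer: 41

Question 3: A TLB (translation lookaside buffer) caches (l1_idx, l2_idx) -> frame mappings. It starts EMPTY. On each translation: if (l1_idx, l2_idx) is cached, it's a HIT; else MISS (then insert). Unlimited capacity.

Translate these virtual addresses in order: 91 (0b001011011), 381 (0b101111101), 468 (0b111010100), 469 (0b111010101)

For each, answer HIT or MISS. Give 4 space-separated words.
Answer: MISS MISS MISS HIT

Derivation:
vaddr=91: (0,5) not in TLB -> MISS, insert
vaddr=381: (2,7) not in TLB -> MISS, insert
vaddr=468: (3,5) not in TLB -> MISS, insert
vaddr=469: (3,5) in TLB -> HIT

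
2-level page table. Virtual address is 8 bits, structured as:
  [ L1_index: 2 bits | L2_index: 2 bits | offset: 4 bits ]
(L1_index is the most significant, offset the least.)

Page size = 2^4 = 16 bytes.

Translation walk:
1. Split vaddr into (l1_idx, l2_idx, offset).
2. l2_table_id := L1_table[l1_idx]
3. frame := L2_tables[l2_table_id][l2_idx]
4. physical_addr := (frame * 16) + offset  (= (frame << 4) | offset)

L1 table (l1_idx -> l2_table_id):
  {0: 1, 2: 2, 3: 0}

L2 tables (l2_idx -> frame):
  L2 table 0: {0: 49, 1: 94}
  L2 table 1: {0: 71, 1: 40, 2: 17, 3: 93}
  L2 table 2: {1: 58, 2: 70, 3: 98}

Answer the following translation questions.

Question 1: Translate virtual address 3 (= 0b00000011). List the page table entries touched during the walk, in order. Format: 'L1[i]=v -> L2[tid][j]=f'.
Answer: L1[0]=1 -> L2[1][0]=71

Derivation:
vaddr = 3 = 0b00000011
Split: l1_idx=0, l2_idx=0, offset=3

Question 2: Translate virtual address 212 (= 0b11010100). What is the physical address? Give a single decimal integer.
vaddr = 212 = 0b11010100
Split: l1_idx=3, l2_idx=1, offset=4
L1[3] = 0
L2[0][1] = 94
paddr = 94 * 16 + 4 = 1508

Answer: 1508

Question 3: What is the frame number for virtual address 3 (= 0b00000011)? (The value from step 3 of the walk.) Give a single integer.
Answer: 71

Derivation:
vaddr = 3: l1_idx=0, l2_idx=0
L1[0] = 1; L2[1][0] = 71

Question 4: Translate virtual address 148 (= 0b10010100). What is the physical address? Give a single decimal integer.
vaddr = 148 = 0b10010100
Split: l1_idx=2, l2_idx=1, offset=4
L1[2] = 2
L2[2][1] = 58
paddr = 58 * 16 + 4 = 932

Answer: 932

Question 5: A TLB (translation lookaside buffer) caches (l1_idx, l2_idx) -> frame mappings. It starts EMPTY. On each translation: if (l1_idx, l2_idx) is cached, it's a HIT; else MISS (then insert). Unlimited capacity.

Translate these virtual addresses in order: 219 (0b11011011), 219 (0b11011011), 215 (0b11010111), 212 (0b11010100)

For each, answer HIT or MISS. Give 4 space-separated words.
Answer: MISS HIT HIT HIT

Derivation:
vaddr=219: (3,1) not in TLB -> MISS, insert
vaddr=219: (3,1) in TLB -> HIT
vaddr=215: (3,1) in TLB -> HIT
vaddr=212: (3,1) in TLB -> HIT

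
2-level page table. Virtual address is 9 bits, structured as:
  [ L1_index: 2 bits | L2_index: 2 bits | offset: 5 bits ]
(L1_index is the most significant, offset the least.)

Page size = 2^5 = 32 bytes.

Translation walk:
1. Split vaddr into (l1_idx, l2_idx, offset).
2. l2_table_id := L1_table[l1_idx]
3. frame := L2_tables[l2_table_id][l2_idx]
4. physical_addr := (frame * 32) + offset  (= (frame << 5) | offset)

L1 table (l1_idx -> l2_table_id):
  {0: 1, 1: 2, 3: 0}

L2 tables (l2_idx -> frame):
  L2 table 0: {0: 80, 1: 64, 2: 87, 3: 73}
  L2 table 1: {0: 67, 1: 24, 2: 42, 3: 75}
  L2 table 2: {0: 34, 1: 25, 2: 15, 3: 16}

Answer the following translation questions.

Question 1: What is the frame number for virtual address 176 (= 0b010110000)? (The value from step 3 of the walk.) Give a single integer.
Answer: 25

Derivation:
vaddr = 176: l1_idx=1, l2_idx=1
L1[1] = 2; L2[2][1] = 25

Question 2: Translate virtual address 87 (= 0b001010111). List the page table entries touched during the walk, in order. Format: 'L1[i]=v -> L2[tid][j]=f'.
vaddr = 87 = 0b001010111
Split: l1_idx=0, l2_idx=2, offset=23

Answer: L1[0]=1 -> L2[1][2]=42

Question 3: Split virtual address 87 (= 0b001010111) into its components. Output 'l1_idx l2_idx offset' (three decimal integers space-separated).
Answer: 0 2 23

Derivation:
vaddr = 87 = 0b001010111
  top 2 bits -> l1_idx = 0
  next 2 bits -> l2_idx = 2
  bottom 5 bits -> offset = 23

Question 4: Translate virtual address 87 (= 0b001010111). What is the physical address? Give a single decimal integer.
Answer: 1367

Derivation:
vaddr = 87 = 0b001010111
Split: l1_idx=0, l2_idx=2, offset=23
L1[0] = 1
L2[1][2] = 42
paddr = 42 * 32 + 23 = 1367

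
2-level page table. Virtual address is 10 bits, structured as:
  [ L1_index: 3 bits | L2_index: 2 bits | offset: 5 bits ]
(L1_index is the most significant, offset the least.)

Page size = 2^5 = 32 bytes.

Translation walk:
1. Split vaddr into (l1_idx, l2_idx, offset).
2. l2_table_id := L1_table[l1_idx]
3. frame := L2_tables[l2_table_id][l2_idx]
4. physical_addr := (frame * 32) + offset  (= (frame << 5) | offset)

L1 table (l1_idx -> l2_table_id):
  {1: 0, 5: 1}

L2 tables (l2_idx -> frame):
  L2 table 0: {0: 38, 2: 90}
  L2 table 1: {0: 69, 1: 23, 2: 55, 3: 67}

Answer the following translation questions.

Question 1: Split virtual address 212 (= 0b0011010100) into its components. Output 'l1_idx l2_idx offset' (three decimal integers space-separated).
vaddr = 212 = 0b0011010100
  top 3 bits -> l1_idx = 1
  next 2 bits -> l2_idx = 2
  bottom 5 bits -> offset = 20

Answer: 1 2 20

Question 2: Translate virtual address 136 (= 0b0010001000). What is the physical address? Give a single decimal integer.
Answer: 1224

Derivation:
vaddr = 136 = 0b0010001000
Split: l1_idx=1, l2_idx=0, offset=8
L1[1] = 0
L2[0][0] = 38
paddr = 38 * 32 + 8 = 1224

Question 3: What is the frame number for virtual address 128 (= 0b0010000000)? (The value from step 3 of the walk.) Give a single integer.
vaddr = 128: l1_idx=1, l2_idx=0
L1[1] = 0; L2[0][0] = 38

Answer: 38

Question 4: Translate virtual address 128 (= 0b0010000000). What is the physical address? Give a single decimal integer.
vaddr = 128 = 0b0010000000
Split: l1_idx=1, l2_idx=0, offset=0
L1[1] = 0
L2[0][0] = 38
paddr = 38 * 32 + 0 = 1216

Answer: 1216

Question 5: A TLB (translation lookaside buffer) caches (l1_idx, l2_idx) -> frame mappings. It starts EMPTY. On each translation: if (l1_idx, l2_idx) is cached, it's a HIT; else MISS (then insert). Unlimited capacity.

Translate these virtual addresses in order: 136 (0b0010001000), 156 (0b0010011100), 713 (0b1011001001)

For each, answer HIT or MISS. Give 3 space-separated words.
Answer: MISS HIT MISS

Derivation:
vaddr=136: (1,0) not in TLB -> MISS, insert
vaddr=156: (1,0) in TLB -> HIT
vaddr=713: (5,2) not in TLB -> MISS, insert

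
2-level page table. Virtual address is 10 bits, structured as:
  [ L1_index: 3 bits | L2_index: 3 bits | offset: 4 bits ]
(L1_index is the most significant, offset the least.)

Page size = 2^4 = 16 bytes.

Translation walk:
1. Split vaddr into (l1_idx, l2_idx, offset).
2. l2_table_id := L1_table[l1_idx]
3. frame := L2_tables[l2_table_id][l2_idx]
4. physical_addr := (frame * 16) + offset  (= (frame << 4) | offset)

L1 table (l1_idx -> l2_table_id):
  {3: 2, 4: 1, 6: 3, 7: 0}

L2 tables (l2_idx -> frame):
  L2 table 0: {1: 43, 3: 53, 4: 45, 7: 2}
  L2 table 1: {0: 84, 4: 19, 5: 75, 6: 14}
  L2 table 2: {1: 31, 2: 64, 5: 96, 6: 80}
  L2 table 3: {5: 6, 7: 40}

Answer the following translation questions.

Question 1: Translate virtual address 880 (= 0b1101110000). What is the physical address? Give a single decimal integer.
vaddr = 880 = 0b1101110000
Split: l1_idx=6, l2_idx=7, offset=0
L1[6] = 3
L2[3][7] = 40
paddr = 40 * 16 + 0 = 640

Answer: 640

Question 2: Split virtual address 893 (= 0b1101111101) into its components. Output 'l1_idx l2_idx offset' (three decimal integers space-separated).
vaddr = 893 = 0b1101111101
  top 3 bits -> l1_idx = 6
  next 3 bits -> l2_idx = 7
  bottom 4 bits -> offset = 13

Answer: 6 7 13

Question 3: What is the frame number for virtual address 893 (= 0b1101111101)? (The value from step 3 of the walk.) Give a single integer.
vaddr = 893: l1_idx=6, l2_idx=7
L1[6] = 3; L2[3][7] = 40

Answer: 40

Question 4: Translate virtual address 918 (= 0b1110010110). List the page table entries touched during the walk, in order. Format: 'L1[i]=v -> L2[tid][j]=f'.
vaddr = 918 = 0b1110010110
Split: l1_idx=7, l2_idx=1, offset=6

Answer: L1[7]=0 -> L2[0][1]=43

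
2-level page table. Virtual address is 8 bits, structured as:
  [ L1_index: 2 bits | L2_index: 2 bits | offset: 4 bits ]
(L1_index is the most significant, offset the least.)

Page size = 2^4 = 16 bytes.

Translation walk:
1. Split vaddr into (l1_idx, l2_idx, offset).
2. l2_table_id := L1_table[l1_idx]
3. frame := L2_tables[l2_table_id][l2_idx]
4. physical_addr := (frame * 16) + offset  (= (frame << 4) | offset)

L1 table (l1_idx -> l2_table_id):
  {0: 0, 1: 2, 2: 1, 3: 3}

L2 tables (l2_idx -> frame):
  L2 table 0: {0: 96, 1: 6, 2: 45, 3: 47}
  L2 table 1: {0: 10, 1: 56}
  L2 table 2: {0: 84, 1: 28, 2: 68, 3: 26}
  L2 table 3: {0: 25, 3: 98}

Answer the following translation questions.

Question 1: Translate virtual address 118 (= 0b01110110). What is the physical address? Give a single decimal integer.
Answer: 422

Derivation:
vaddr = 118 = 0b01110110
Split: l1_idx=1, l2_idx=3, offset=6
L1[1] = 2
L2[2][3] = 26
paddr = 26 * 16 + 6 = 422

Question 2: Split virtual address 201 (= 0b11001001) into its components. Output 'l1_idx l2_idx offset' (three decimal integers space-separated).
Answer: 3 0 9

Derivation:
vaddr = 201 = 0b11001001
  top 2 bits -> l1_idx = 3
  next 2 bits -> l2_idx = 0
  bottom 4 bits -> offset = 9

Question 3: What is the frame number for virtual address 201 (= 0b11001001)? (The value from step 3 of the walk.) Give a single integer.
vaddr = 201: l1_idx=3, l2_idx=0
L1[3] = 3; L2[3][0] = 25

Answer: 25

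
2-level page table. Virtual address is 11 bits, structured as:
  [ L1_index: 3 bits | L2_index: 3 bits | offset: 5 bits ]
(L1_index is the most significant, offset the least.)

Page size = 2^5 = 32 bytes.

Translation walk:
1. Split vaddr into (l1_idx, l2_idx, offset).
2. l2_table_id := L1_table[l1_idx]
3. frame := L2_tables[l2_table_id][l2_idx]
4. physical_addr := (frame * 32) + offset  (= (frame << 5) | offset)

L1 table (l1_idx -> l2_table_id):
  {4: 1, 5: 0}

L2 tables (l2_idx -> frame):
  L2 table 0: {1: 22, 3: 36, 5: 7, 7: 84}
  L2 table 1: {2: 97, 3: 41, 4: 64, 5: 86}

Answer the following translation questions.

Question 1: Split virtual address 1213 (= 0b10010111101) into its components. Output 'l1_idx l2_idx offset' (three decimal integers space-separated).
Answer: 4 5 29

Derivation:
vaddr = 1213 = 0b10010111101
  top 3 bits -> l1_idx = 4
  next 3 bits -> l2_idx = 5
  bottom 5 bits -> offset = 29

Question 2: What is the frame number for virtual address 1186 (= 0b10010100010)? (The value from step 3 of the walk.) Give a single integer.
vaddr = 1186: l1_idx=4, l2_idx=5
L1[4] = 1; L2[1][5] = 86

Answer: 86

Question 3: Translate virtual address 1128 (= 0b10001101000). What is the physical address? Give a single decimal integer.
Answer: 1320

Derivation:
vaddr = 1128 = 0b10001101000
Split: l1_idx=4, l2_idx=3, offset=8
L1[4] = 1
L2[1][3] = 41
paddr = 41 * 32 + 8 = 1320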